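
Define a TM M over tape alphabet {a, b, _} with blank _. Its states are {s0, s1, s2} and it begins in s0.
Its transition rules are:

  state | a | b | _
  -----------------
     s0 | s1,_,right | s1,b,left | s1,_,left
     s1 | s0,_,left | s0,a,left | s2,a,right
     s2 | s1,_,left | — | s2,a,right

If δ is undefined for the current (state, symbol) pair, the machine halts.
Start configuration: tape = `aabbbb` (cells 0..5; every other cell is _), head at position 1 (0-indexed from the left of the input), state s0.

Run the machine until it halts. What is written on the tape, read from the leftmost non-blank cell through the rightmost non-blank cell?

aa_aabbb

state=s0 head=1 tape=__a[a]bbbb   (s0,a)→(s1,_,right)
state=s1 head=2 tape=__a_[b]bbb   (s1,b)→(s0,a,left)
state=s0 head=1 tape=__a[_]abbb   (s0,_)→(s1,_,left)
state=s1 head=0 tape=__[a]_abbb   (s1,a)→(s0,_,left)
state=s0 head=-1 tape=_[_]__abbb   (s0,_)→(s1,_,left)
state=s1 head=-2 tape=[_]___abbb   (s1,_)→(s2,a,right)
state=s2 head=-1 tape=a[_]__abbb   (s2,_)→(s2,a,right)
state=s2 head=0 tape=aa[_]_abbb   (s2,_)→(s2,a,right)
state=s2 head=1 tape=aaa[_]abbb   (s2,_)→(s2,a,right)
state=s2 head=2 tape=aaaa[a]bbb   (s2,a)→(s1,_,left)
state=s1 head=1 tape=aaa[a]_bbb   (s1,a)→(s0,_,left)
state=s0 head=0 tape=aa[a]__bbb   (s0,a)→(s1,_,right)
state=s1 head=1 tape=aa_[_]_bbb   (s1,_)→(s2,a,right)
state=s2 head=2 tape=aa_a[_]bbb   (s2,_)→(s2,a,right)
state=s2 head=3 tape=aa_aa[b]bb
The non-blank tape span at halt is aa_aabbb.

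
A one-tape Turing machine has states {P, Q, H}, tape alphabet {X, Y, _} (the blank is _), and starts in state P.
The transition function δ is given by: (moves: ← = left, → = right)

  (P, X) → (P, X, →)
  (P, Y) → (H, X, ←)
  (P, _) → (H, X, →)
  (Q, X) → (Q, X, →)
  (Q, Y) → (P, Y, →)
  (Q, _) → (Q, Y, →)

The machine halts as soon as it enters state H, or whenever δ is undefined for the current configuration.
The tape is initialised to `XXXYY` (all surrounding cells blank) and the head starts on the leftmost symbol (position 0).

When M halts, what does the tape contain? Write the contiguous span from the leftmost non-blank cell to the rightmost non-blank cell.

state=P head=0 tape=[X]XXYY   (P,X)→(P,X,→)
state=P head=1 tape=X[X]XYY   (P,X)→(P,X,→)
state=P head=2 tape=XX[X]YY   (P,X)→(P,X,→)
state=P head=3 tape=XXX[Y]Y   (P,Y)→(H,X,←)
state=H head=2 tape=XX[X]XY
The non-blank tape span at halt is XXXXY.

XXXXY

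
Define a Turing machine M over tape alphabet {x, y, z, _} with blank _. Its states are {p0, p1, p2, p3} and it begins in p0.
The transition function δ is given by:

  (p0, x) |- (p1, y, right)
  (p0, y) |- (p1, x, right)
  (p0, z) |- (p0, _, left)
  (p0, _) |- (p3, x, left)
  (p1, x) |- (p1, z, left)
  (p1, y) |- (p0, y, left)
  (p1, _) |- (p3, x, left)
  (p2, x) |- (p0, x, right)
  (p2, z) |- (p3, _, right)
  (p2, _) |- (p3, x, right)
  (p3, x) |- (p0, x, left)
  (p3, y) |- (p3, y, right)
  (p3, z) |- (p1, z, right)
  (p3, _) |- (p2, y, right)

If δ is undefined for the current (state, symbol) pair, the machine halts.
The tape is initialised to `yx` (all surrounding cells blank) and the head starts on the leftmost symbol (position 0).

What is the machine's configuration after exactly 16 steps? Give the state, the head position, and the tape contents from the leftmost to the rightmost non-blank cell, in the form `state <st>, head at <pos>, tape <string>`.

state p3, head at -4, tape xyzzz

state=p0 head=0 tape=____[y]x   (p0,y)→(p1,x,right)
state=p1 head=1 tape=____x[x]   (p1,x)→(p1,z,left)
state=p1 head=0 tape=____[x]z   (p1,x)→(p1,z,left)
state=p1 head=-1 tape=___[_]zz   (p1,_)→(p3,x,left)
state=p3 head=-2 tape=__[_]xzz   (p3,_)→(p2,y,right)
state=p2 head=-1 tape=__y[x]zz   (p2,x)→(p0,x,right)
state=p0 head=0 tape=__yx[z]z   (p0,z)→(p0,_,left)
state=p0 head=-1 tape=__y[x]_z   (p0,x)→(p1,y,right)
state=p1 head=0 tape=__yy[_]z   (p1,_)→(p3,x,left)
state=p3 head=-1 tape=__y[y]xz   (p3,y)→(p3,y,right)
state=p3 head=0 tape=__yy[x]z   (p3,x)→(p0,x,left)
state=p0 head=-1 tape=__y[y]xz   (p0,y)→(p1,x,right)
state=p1 head=0 tape=__yx[x]z   (p1,x)→(p1,z,left)
state=p1 head=-1 tape=__y[x]zz   (p1,x)→(p1,z,left)
state=p1 head=-2 tape=__[y]zzz   (p1,y)→(p0,y,left)
state=p0 head=-3 tape=_[_]yzzz   (p0,_)→(p3,x,left)
state=p3 head=-4 tape=[_]xyzzz
After 16 steps: state p3, head at -4, tape xyzzz.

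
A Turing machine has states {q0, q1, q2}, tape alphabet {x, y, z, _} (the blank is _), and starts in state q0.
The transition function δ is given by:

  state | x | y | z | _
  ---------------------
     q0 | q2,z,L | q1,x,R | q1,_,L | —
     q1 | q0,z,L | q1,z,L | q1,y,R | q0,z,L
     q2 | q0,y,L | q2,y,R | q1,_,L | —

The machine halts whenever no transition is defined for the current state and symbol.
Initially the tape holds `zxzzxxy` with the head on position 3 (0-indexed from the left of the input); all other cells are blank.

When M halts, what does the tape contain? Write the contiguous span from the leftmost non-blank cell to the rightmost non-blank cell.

q0 | __zxz[z]xxy   read z → write _, move L, go to q1
q1 | __zx[z]_xxy   read z → write y, move R, go to q1
q1 | __zxy[_]xxy   read _ → write z, move L, go to q0
q0 | __zx[y]zxxy   read y → write x, move R, go to q1
q1 | __zxx[z]xxy   read z → write y, move R, go to q1
q1 | __zxxy[x]xy   read x → write z, move L, go to q0
q0 | __zxx[y]zxy   read y → write x, move R, go to q1
q1 | __zxxx[z]xy   read z → write y, move R, go to q1
q1 | __zxxxy[x]y   read x → write z, move L, go to q0
q0 | __zxxx[y]zy   read y → write x, move R, go to q1
q1 | __zxxxx[z]y   read z → write y, move R, go to q1
q1 | __zxxxxy[y]   read y → write z, move L, go to q1
q1 | __zxxxx[y]z   read y → write z, move L, go to q1
q1 | __zxxx[x]zz   read x → write z, move L, go to q0
q0 | __zxx[x]zzz   read x → write z, move L, go to q2
q2 | __zx[x]zzzz   read x → write y, move L, go to q0
q0 | __z[x]yzzzz   read x → write z, move L, go to q2
q2 | __[z]zyzzzz   read z → write _, move L, go to q1
q1 | _[_]_zyzzzz   read _ → write z, move L, go to q0
q0 | [_]z_zyzzzz
The non-blank tape span at halt is z_zyzzzz.

z_zyzzzz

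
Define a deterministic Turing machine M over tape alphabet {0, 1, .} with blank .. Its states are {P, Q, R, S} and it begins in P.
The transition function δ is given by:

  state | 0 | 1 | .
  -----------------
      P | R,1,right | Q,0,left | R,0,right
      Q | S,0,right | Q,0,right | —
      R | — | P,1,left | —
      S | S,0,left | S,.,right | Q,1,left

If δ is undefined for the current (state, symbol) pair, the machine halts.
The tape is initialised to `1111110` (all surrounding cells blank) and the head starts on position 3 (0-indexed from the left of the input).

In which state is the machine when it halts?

state=P head=3 tape=111[1]110   (P,1)→(Q,0,left)
state=Q head=2 tape=11[1]0110   (Q,1)→(Q,0,right)
state=Q head=3 tape=110[0]110   (Q,0)→(S,0,right)
state=S head=4 tape=1100[1]10   (S,1)→(S,.,right)
state=S head=5 tape=1100.[1]0   (S,1)→(S,.,right)
state=S head=6 tape=1100..[0]   (S,0)→(S,0,left)
state=S head=5 tape=1100.[.]0   (S,.)→(Q,1,left)
state=Q head=4 tape=1100[.]10
No transition is defined for (Q, .); M halts in state Q.

Q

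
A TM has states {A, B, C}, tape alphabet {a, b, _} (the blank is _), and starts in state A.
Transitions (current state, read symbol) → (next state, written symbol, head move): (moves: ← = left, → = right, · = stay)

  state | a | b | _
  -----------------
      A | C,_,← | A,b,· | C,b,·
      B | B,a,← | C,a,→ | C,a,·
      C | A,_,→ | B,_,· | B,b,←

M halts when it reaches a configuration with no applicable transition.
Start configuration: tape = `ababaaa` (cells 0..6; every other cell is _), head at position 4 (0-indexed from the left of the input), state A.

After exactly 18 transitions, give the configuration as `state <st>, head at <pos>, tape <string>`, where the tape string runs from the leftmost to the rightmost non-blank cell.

state=A head=4 tape=abab[a]aa   (A,a)→(C,_,←)
state=C head=3 tape=aba[b]_aa   (C,b)→(B,_,·)
state=B head=3 tape=aba[_]_aa   (B,_)→(C,a,·)
state=C head=3 tape=aba[a]_aa   (C,a)→(A,_,→)
state=A head=4 tape=aba_[_]aa   (A,_)→(C,b,·)
state=C head=4 tape=aba_[b]aa   (C,b)→(B,_,·)
state=B head=4 tape=aba_[_]aa   (B,_)→(C,a,·)
state=C head=4 tape=aba_[a]aa   (C,a)→(A,_,→)
state=A head=5 tape=aba__[a]a   (A,a)→(C,_,←)
state=C head=4 tape=aba_[_]_a   (C,_)→(B,b,←)
state=B head=3 tape=aba[_]b_a   (B,_)→(C,a,·)
state=C head=3 tape=aba[a]b_a   (C,a)→(A,_,→)
state=A head=4 tape=aba_[b]_a   (A,b)→(A,b,·)
state=A head=4 tape=aba_[b]_a   (A,b)→(A,b,·)
state=A head=4 tape=aba_[b]_a   (A,b)→(A,b,·)
state=A head=4 tape=aba_[b]_a   (A,b)→(A,b,·)
state=A head=4 tape=aba_[b]_a   (A,b)→(A,b,·)
state=A head=4 tape=aba_[b]_a   (A,b)→(A,b,·)
state=A head=4 tape=aba_[b]_a
After 18 steps: state A, head at 4, tape aba_b_a.

state A, head at 4, tape aba_b_a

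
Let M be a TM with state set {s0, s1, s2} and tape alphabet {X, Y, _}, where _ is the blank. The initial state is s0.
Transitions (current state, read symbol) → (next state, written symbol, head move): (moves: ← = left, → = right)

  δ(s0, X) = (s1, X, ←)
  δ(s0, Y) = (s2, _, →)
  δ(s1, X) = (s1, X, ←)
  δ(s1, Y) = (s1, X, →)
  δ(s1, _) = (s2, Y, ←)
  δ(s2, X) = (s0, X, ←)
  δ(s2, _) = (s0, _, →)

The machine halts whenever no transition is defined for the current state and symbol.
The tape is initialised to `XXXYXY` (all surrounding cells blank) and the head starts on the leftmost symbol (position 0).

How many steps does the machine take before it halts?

5

state=s0 head=0 tape=__[X]XXYXY   (s0,X)→(s1,X,←)
state=s1 head=-1 tape=_[_]XXXYXY   (s1,_)→(s2,Y,←)
state=s2 head=-2 tape=[_]YXXXYXY   (s2,_)→(s0,_,→)
state=s0 head=-1 tape=_[Y]XXXYXY   (s0,Y)→(s2,_,→)
state=s2 head=0 tape=__[X]XXYXY   (s2,X)→(s0,X,←)
state=s0 head=-1 tape=_[_]XXXYXY
M halts after 5 transitions.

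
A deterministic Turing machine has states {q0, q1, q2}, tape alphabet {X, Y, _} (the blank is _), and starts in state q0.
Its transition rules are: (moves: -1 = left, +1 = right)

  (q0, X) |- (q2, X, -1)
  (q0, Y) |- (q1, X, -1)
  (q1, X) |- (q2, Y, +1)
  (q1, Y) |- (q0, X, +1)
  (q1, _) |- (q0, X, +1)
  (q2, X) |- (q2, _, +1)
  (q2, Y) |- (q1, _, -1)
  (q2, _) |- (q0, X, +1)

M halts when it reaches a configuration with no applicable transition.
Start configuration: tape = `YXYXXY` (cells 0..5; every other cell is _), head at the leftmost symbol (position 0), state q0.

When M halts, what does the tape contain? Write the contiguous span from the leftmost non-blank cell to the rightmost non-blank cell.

q0 | _[Y]XYXXY   read Y → write X, move -1, go to q1
q1 | [_]XXYXXY   read _ → write X, move +1, go to q0
q0 | X[X]XYXXY   read X → write X, move -1, go to q2
q2 | [X]XXYXXY   read X → write _, move +1, go to q2
q2 | _[X]XYXXY   read X → write _, move +1, go to q2
q2 | __[X]YXXY   read X → write _, move +1, go to q2
q2 | ___[Y]XXY   read Y → write _, move -1, go to q1
q1 | __[_]_XXY   read _ → write X, move +1, go to q0
q0 | __X[_]XXY
The non-blank tape span at halt is X_XXY.

X_XXY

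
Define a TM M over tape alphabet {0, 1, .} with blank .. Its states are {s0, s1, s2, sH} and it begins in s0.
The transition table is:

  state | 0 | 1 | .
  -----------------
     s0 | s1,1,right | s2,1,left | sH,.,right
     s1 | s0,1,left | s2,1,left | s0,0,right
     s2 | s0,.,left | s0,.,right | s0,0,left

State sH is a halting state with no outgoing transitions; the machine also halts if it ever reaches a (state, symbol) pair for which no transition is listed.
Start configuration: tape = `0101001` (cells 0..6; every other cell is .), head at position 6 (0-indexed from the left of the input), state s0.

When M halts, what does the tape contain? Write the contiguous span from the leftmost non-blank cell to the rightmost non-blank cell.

011111.1

state=s0 head=6 tape=..010100[1]   (s0,1)→(s2,1,left)
state=s2 head=5 tape=..01010[0]1   (s2,0)→(s0,.,left)
state=s0 head=4 tape=..0101[0].1   (s0,0)→(s1,1,right)
state=s1 head=5 tape=..01011[.]1   (s1,.)→(s0,0,right)
state=s0 head=6 tape=..010110[1]   (s0,1)→(s2,1,left)
state=s2 head=5 tape=..01011[0]1   (s2,0)→(s0,.,left)
state=s0 head=4 tape=..0101[1].1   (s0,1)→(s2,1,left)
state=s2 head=3 tape=..010[1]1.1   (s2,1)→(s0,.,right)
state=s0 head=4 tape=..010.[1].1   (s0,1)→(s2,1,left)
state=s2 head=3 tape=..010[.]1.1   (s2,.)→(s0,0,left)
state=s0 head=2 tape=..01[0]01.1   (s0,0)→(s1,1,right)
state=s1 head=3 tape=..011[0]1.1   (s1,0)→(s0,1,left)
state=s0 head=2 tape=..01[1]11.1   (s0,1)→(s2,1,left)
state=s2 head=1 tape=..0[1]111.1   (s2,1)→(s0,.,right)
state=s0 head=2 tape=..0.[1]11.1   (s0,1)→(s2,1,left)
state=s2 head=1 tape=..0[.]111.1   (s2,.)→(s0,0,left)
state=s0 head=0 tape=..[0]0111.1   (s0,0)→(s1,1,right)
state=s1 head=1 tape=..1[0]111.1   (s1,0)→(s0,1,left)
state=s0 head=0 tape=..[1]1111.1   (s0,1)→(s2,1,left)
state=s2 head=-1 tape=.[.]11111.1   (s2,.)→(s0,0,left)
state=s0 head=-2 tape=[.]011111.1   (s0,.)→(sH,.,right)
state=sH head=-1 tape=.[0]11111.1
The non-blank tape span at halt is 011111.1.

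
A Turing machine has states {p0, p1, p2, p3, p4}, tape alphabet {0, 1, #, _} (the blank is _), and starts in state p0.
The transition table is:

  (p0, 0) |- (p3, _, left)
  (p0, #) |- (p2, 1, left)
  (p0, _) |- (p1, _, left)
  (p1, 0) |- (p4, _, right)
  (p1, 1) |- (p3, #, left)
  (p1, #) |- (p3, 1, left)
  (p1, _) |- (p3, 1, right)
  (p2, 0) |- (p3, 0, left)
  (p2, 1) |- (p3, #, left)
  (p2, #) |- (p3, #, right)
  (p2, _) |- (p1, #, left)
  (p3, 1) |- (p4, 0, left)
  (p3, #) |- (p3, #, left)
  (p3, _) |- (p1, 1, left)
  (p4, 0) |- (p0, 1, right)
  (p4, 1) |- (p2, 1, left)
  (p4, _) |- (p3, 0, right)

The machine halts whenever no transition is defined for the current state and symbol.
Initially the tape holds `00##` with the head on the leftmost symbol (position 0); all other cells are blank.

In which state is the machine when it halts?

p3

state=p0 head=0 tape=_____[0]0##   (p0,0)→(p3,_,left)
state=p3 head=-1 tape=____[_]_0##   (p3,_)→(p1,1,left)
state=p1 head=-2 tape=___[_]1_0##   (p1,_)→(p3,1,right)
state=p3 head=-1 tape=___1[1]_0##   (p3,1)→(p4,0,left)
state=p4 head=-2 tape=___[1]0_0##   (p4,1)→(p2,1,left)
state=p2 head=-3 tape=__[_]10_0##   (p2,_)→(p1,#,left)
state=p1 head=-4 tape=_[_]#10_0##   (p1,_)→(p3,1,right)
state=p3 head=-3 tape=_1[#]10_0##   (p3,#)→(p3,#,left)
state=p3 head=-4 tape=_[1]#10_0##   (p3,1)→(p4,0,left)
state=p4 head=-5 tape=[_]0#10_0##   (p4,_)→(p3,0,right)
state=p3 head=-4 tape=0[0]#10_0##
No transition is defined for (p3, 0); M halts in state p3.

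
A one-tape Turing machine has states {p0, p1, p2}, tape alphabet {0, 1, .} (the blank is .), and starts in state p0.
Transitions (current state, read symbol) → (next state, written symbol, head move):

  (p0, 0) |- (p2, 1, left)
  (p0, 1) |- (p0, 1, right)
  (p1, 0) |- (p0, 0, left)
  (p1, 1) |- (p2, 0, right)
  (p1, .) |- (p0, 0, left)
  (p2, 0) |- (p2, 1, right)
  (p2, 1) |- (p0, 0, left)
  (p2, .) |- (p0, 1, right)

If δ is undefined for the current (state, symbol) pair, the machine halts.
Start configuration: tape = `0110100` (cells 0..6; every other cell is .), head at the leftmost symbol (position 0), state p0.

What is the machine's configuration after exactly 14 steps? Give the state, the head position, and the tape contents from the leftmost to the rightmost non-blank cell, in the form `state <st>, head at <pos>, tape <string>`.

state p0, head at 0, tape 10111100

p0 | .[0]110100   read 0 → write 1, move left, go to p2
p2 | [.]1110100   read . → write 1, move right, go to p0
p0 | 1[1]110100   read 1 → write 1, move right, go to p0
p0 | 11[1]10100   read 1 → write 1, move right, go to p0
p0 | 111[1]0100   read 1 → write 1, move right, go to p0
p0 | 1111[0]100   read 0 → write 1, move left, go to p2
p2 | 111[1]1100   read 1 → write 0, move left, go to p0
p0 | 11[1]01100   read 1 → write 1, move right, go to p0
p0 | 111[0]1100   read 0 → write 1, move left, go to p2
p2 | 11[1]11100   read 1 → write 0, move left, go to p0
p0 | 1[1]011100   read 1 → write 1, move right, go to p0
p0 | 11[0]11100   read 0 → write 1, move left, go to p2
p2 | 1[1]111100   read 1 → write 0, move left, go to p0
p0 | [1]0111100   read 1 → write 1, move right, go to p0
p0 | 1[0]111100
After 14 steps: state p0, head at 0, tape 10111100.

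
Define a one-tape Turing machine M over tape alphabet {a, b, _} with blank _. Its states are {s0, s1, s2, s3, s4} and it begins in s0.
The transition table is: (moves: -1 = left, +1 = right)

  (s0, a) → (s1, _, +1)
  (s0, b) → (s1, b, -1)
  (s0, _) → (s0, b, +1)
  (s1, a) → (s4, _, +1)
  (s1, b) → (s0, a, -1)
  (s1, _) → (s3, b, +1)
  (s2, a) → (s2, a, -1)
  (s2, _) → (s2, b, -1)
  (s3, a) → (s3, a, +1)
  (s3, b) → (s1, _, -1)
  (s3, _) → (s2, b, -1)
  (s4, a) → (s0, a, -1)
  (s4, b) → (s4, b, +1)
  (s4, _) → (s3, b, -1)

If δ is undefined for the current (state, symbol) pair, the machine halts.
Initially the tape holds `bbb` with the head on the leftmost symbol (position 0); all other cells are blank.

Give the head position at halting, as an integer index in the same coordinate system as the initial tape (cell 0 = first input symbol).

2

state=s0 head=0 tape=__[b]bb_   (s0,b)→(s1,b,-1)
state=s1 head=-1 tape=_[_]bbb_   (s1,_)→(s3,b,+1)
state=s3 head=0 tape=_b[b]bb_   (s3,b)→(s1,_,-1)
state=s1 head=-1 tape=_[b]_bb_   (s1,b)→(s0,a,-1)
state=s0 head=-2 tape=[_]a_bb_   (s0,_)→(s0,b,+1)
state=s0 head=-1 tape=b[a]_bb_   (s0,a)→(s1,_,+1)
state=s1 head=0 tape=b_[_]bb_   (s1,_)→(s3,b,+1)
state=s3 head=1 tape=b_b[b]b_   (s3,b)→(s1,_,-1)
state=s1 head=0 tape=b_[b]_b_   (s1,b)→(s0,a,-1)
state=s0 head=-1 tape=b[_]a_b_   (s0,_)→(s0,b,+1)
state=s0 head=0 tape=bb[a]_b_   (s0,a)→(s1,_,+1)
state=s1 head=1 tape=bb_[_]b_   (s1,_)→(s3,b,+1)
state=s3 head=2 tape=bb_b[b]_   (s3,b)→(s1,_,-1)
state=s1 head=1 tape=bb_[b]__   (s1,b)→(s0,a,-1)
state=s0 head=0 tape=bb[_]a__   (s0,_)→(s0,b,+1)
state=s0 head=1 tape=bbb[a]__   (s0,a)→(s1,_,+1)
state=s1 head=2 tape=bbb_[_]_   (s1,_)→(s3,b,+1)
state=s3 head=3 tape=bbb_b[_]   (s3,_)→(s2,b,-1)
state=s2 head=2 tape=bbb_[b]b
At halt the head is at cell 2.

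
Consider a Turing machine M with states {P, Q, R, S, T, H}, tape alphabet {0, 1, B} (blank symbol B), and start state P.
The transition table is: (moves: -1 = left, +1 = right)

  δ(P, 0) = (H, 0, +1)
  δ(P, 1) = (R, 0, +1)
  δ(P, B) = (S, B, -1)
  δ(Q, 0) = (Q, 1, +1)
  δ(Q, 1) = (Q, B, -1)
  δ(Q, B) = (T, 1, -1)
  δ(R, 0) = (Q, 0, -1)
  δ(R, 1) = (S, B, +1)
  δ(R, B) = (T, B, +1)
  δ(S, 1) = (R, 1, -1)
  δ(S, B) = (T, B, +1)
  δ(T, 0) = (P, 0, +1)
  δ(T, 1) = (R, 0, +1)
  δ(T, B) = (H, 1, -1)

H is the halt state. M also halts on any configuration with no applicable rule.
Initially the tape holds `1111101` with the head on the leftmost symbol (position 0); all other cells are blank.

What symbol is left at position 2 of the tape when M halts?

state=P head=0 tape=[1]111101   (P,1)→(R,0,+1)
state=R head=1 tape=0[1]11101   (R,1)→(S,B,+1)
state=S head=2 tape=0B[1]1101   (S,1)→(R,1,-1)
state=R head=1 tape=0[B]11101   (R,B)→(T,B,+1)
state=T head=2 tape=0B[1]1101   (T,1)→(R,0,+1)
state=R head=3 tape=0B0[1]101   (R,1)→(S,B,+1)
state=S head=4 tape=0B0B[1]01   (S,1)→(R,1,-1)
state=R head=3 tape=0B0[B]101   (R,B)→(T,B,+1)
state=T head=4 tape=0B0B[1]01   (T,1)→(R,0,+1)
state=R head=5 tape=0B0B0[0]1   (R,0)→(Q,0,-1)
state=Q head=4 tape=0B0B[0]01   (Q,0)→(Q,1,+1)
state=Q head=5 tape=0B0B1[0]1   (Q,0)→(Q,1,+1)
state=Q head=6 tape=0B0B11[1]   (Q,1)→(Q,B,-1)
state=Q head=5 tape=0B0B1[1]B   (Q,1)→(Q,B,-1)
state=Q head=4 tape=0B0B[1]BB   (Q,1)→(Q,B,-1)
state=Q head=3 tape=0B0[B]BBB   (Q,B)→(T,1,-1)
state=T head=2 tape=0B[0]1BBB   (T,0)→(P,0,+1)
state=P head=3 tape=0B0[1]BBB   (P,1)→(R,0,+1)
state=R head=4 tape=0B00[B]BB   (R,B)→(T,B,+1)
state=T head=5 tape=0B00B[B]B   (T,B)→(H,1,-1)
state=H head=4 tape=0B00[B]1B
Cell 2 holds 0 when M halts.

0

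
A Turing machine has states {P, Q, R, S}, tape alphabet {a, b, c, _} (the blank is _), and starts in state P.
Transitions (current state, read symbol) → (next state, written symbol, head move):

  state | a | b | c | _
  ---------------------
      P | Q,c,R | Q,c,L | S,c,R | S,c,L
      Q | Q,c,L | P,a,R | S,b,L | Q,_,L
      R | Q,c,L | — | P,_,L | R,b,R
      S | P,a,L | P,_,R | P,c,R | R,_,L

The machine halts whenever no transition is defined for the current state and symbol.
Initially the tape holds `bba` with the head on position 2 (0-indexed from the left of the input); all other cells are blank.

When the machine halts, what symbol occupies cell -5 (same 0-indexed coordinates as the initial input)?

b

state=P head=2 tape=_____bb[a]_   (P,a)→(Q,c,R)
state=Q head=3 tape=_____bbc[_]   (Q,_)→(Q,_,L)
state=Q head=2 tape=_____bb[c]_   (Q,c)→(S,b,L)
state=S head=1 tape=_____b[b]b_   (S,b)→(P,_,R)
state=P head=2 tape=_____b_[b]_   (P,b)→(Q,c,L)
state=Q head=1 tape=_____b[_]c_   (Q,_)→(Q,_,L)
state=Q head=0 tape=_____[b]_c_   (Q,b)→(P,a,R)
state=P head=1 tape=_____a[_]c_   (P,_)→(S,c,L)
state=S head=0 tape=_____[a]cc_   (S,a)→(P,a,L)
state=P head=-1 tape=____[_]acc_   (P,_)→(S,c,L)
state=S head=-2 tape=___[_]cacc_   (S,_)→(R,_,L)
state=R head=-3 tape=__[_]_cacc_   (R,_)→(R,b,R)
state=R head=-2 tape=__b[_]cacc_   (R,_)→(R,b,R)
state=R head=-1 tape=__bb[c]acc_   (R,c)→(P,_,L)
state=P head=-2 tape=__b[b]_acc_   (P,b)→(Q,c,L)
state=Q head=-3 tape=__[b]c_acc_   (Q,b)→(P,a,R)
state=P head=-2 tape=__a[c]_acc_   (P,c)→(S,c,R)
state=S head=-1 tape=__ac[_]acc_   (S,_)→(R,_,L)
state=R head=-2 tape=__a[c]_acc_   (R,c)→(P,_,L)
state=P head=-3 tape=__[a]__acc_   (P,a)→(Q,c,R)
state=Q head=-2 tape=__c[_]_acc_   (Q,_)→(Q,_,L)
state=Q head=-3 tape=__[c]__acc_   (Q,c)→(S,b,L)
state=S head=-4 tape=_[_]b__acc_   (S,_)→(R,_,L)
state=R head=-5 tape=[_]_b__acc_   (R,_)→(R,b,R)
state=R head=-4 tape=b[_]b__acc_   (R,_)→(R,b,R)
state=R head=-3 tape=bb[b]__acc_
Cell -5 holds b when M halts.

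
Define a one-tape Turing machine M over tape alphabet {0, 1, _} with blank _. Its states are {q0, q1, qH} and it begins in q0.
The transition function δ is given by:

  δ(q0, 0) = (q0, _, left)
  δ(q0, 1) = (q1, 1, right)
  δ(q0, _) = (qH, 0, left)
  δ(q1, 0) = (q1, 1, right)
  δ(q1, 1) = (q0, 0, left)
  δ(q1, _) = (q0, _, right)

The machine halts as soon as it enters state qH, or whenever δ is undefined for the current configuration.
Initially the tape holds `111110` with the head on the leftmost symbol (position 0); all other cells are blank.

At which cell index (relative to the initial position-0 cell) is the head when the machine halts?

6

q0 | [1]11110__   read 1 → write 1, move right, go to q1
q1 | 1[1]1110__   read 1 → write 0, move left, go to q0
q0 | [1]01110__   read 1 → write 1, move right, go to q1
q1 | 1[0]1110__   read 0 → write 1, move right, go to q1
q1 | 11[1]110__   read 1 → write 0, move left, go to q0
q0 | 1[1]0110__   read 1 → write 1, move right, go to q1
q1 | 11[0]110__   read 0 → write 1, move right, go to q1
q1 | 111[1]10__   read 1 → write 0, move left, go to q0
q0 | 11[1]010__   read 1 → write 1, move right, go to q1
q1 | 111[0]10__   read 0 → write 1, move right, go to q1
q1 | 1111[1]0__   read 1 → write 0, move left, go to q0
q0 | 111[1]00__   read 1 → write 1, move right, go to q1
q1 | 1111[0]0__   read 0 → write 1, move right, go to q1
q1 | 11111[0]__   read 0 → write 1, move right, go to q1
q1 | 111111[_]_   read _ → write _, move right, go to q0
q0 | 111111_[_]   read _ → write 0, move left, go to qH
qH | 111111[_]0
At halt the head is at cell 6.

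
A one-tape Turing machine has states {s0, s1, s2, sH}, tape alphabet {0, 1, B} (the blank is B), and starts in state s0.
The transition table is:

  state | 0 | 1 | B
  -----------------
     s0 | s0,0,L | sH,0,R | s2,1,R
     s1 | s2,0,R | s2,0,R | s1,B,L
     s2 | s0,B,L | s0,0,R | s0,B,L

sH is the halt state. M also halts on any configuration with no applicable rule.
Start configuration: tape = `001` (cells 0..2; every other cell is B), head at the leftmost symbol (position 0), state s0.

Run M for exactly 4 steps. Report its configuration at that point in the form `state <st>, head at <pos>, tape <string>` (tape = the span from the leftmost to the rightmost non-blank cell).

state sH, head at 0, tape 0B01

state=s0 head=0 tape=B[0]01   (s0,0)→(s0,0,L)
state=s0 head=-1 tape=[B]001   (s0,B)→(s2,1,R)
state=s2 head=0 tape=1[0]01   (s2,0)→(s0,B,L)
state=s0 head=-1 tape=[1]B01   (s0,1)→(sH,0,R)
state=sH head=0 tape=0[B]01
After 4 steps: state sH, head at 0, tape 0B01.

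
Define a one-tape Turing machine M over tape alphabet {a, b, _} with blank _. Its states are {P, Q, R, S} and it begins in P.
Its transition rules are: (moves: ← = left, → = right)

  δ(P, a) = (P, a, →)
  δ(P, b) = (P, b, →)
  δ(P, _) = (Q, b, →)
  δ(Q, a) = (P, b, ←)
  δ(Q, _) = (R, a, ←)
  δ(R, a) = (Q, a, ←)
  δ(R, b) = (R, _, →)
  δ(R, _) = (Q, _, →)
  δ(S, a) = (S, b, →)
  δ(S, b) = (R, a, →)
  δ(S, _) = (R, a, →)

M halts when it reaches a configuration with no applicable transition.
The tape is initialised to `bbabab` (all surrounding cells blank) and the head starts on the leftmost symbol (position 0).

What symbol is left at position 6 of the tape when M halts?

state=P head=0 tape=[b]babab__   (P,b)→(P,b,→)
state=P head=1 tape=b[b]abab__   (P,b)→(P,b,→)
state=P head=2 tape=bb[a]bab__   (P,a)→(P,a,→)
state=P head=3 tape=bba[b]ab__   (P,b)→(P,b,→)
state=P head=4 tape=bbab[a]b__   (P,a)→(P,a,→)
state=P head=5 tape=bbaba[b]__   (P,b)→(P,b,→)
state=P head=6 tape=bbabab[_]_   (P,_)→(Q,b,→)
state=Q head=7 tape=bbababb[_]   (Q,_)→(R,a,←)
state=R head=6 tape=bbabab[b]a   (R,b)→(R,_,→)
state=R head=7 tape=bbabab_[a]   (R,a)→(Q,a,←)
state=Q head=6 tape=bbabab[_]a   (Q,_)→(R,a,←)
state=R head=5 tape=bbaba[b]aa   (R,b)→(R,_,→)
state=R head=6 tape=bbaba_[a]a   (R,a)→(Q,a,←)
state=Q head=5 tape=bbaba[_]aa   (Q,_)→(R,a,←)
state=R head=4 tape=bbab[a]aaa   (R,a)→(Q,a,←)
state=Q head=3 tape=bba[b]aaaa
Cell 6 holds a when M halts.

a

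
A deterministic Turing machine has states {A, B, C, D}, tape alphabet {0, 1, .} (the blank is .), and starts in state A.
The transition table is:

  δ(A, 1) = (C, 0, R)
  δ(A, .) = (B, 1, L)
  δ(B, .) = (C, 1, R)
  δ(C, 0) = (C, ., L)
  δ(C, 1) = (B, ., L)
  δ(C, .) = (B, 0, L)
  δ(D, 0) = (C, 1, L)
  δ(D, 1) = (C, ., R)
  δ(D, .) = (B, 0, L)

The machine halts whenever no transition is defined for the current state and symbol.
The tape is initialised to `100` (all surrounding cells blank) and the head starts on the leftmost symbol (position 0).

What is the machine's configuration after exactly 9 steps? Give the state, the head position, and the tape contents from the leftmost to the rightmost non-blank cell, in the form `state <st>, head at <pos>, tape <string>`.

state=A head=0 tape=...[1]00   (A,1)→(C,0,R)
state=C head=1 tape=...0[0]0   (C,0)→(C,.,L)
state=C head=0 tape=...[0].0   (C,0)→(C,.,L)
state=C head=-1 tape=..[.]..0   (C,.)→(B,0,L)
state=B head=-2 tape=.[.]0..0   (B,.)→(C,1,R)
state=C head=-1 tape=.1[0]..0   (C,0)→(C,.,L)
state=C head=-2 tape=.[1]...0   (C,1)→(B,.,L)
state=B head=-3 tape=[.]....0   (B,.)→(C,1,R)
state=C head=-2 tape=1[.]...0   (C,.)→(B,0,L)
state=B head=-3 tape=[1]0...0
After 9 steps: state B, head at -3, tape 10...0.

state B, head at -3, tape 10...0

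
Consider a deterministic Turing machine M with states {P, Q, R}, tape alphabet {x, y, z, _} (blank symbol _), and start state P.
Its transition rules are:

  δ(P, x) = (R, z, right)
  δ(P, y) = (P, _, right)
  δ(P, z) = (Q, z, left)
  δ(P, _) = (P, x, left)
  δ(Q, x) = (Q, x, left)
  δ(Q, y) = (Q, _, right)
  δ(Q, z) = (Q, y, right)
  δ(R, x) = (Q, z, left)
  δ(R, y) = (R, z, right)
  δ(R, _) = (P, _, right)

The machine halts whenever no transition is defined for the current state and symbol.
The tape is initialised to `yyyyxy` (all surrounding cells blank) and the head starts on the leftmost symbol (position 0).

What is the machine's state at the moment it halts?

Q

P | [y]yyyxy__   read y → write _, move right, go to P
P | _[y]yyxy__   read y → write _, move right, go to P
P | __[y]yxy__   read y → write _, move right, go to P
P | ___[y]xy__   read y → write _, move right, go to P
P | ____[x]y__   read x → write z, move right, go to R
R | ____z[y]__   read y → write z, move right, go to R
R | ____zz[_]_   read _ → write _, move right, go to P
P | ____zz_[_]   read _ → write x, move left, go to P
P | ____zz[_]x   read _ → write x, move left, go to P
P | ____z[z]xx   read z → write z, move left, go to Q
Q | ____[z]zxx   read z → write y, move right, go to Q
Q | ____y[z]xx   read z → write y, move right, go to Q
Q | ____yy[x]x   read x → write x, move left, go to Q
Q | ____y[y]xx   read y → write _, move right, go to Q
Q | ____y_[x]x   read x → write x, move left, go to Q
Q | ____y[_]xx
No transition is defined for (Q, _); M halts in state Q.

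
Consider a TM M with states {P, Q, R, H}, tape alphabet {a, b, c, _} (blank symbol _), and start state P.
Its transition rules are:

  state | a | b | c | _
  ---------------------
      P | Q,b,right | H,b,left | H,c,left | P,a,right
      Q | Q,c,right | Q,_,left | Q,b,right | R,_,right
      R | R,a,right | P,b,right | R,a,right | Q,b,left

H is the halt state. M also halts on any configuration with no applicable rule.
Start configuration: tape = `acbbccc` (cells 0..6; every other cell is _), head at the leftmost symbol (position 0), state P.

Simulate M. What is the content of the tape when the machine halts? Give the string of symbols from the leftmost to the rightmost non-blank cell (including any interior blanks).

state=P head=0 tape=_[a]cbbccc   (P,a)→(Q,b,right)
state=Q head=1 tape=_b[c]bbccc   (Q,c)→(Q,b,right)
state=Q head=2 tape=_bb[b]bccc   (Q,b)→(Q,_,left)
state=Q head=1 tape=_b[b]_bccc   (Q,b)→(Q,_,left)
state=Q head=0 tape=_[b]__bccc   (Q,b)→(Q,_,left)
state=Q head=-1 tape=[_]___bccc   (Q,_)→(R,_,right)
state=R head=0 tape=_[_]__bccc   (R,_)→(Q,b,left)
state=Q head=-1 tape=[_]b__bccc   (Q,_)→(R,_,right)
state=R head=0 tape=_[b]__bccc   (R,b)→(P,b,right)
state=P head=1 tape=_b[_]_bccc   (P,_)→(P,a,right)
state=P head=2 tape=_ba[_]bccc   (P,_)→(P,a,right)
state=P head=3 tape=_baa[b]ccc   (P,b)→(H,b,left)
state=H head=2 tape=_ba[a]bccc
The non-blank tape span at halt is baabccc.

baabccc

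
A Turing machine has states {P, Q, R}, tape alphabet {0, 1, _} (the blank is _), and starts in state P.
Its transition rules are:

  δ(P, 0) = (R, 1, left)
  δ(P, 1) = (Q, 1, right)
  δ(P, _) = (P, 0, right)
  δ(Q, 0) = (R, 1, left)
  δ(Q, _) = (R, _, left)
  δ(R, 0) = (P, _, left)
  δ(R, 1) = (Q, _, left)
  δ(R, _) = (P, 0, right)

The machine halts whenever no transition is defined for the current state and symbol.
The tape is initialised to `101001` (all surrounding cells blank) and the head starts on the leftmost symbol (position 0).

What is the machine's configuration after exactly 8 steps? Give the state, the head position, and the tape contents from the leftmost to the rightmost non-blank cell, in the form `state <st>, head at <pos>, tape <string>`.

state=P head=0 tape=__[1]01001   (P,1)→(Q,1,right)
state=Q head=1 tape=__1[0]1001   (Q,0)→(R,1,left)
state=R head=0 tape=__[1]11001   (R,1)→(Q,_,left)
state=Q head=-1 tape=_[_]_11001   (Q,_)→(R,_,left)
state=R head=-2 tape=[_]__11001   (R,_)→(P,0,right)
state=P head=-1 tape=0[_]_11001   (P,_)→(P,0,right)
state=P head=0 tape=00[_]11001   (P,_)→(P,0,right)
state=P head=1 tape=000[1]1001   (P,1)→(Q,1,right)
state=Q head=2 tape=0001[1]001
After 8 steps: state Q, head at 2, tape 00011001.

state Q, head at 2, tape 00011001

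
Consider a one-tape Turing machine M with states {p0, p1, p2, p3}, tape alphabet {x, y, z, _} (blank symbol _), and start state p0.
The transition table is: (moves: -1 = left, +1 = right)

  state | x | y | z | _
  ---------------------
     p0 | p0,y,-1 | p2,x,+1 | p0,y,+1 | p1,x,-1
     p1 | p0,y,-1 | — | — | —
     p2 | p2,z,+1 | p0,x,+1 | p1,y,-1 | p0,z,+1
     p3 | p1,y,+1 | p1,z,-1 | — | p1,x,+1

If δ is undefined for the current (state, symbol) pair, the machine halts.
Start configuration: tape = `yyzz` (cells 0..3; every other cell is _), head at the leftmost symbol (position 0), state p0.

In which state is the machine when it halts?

p0 | [y]yzz_   read y → write x, move +1, go to p2
p2 | x[y]zz_   read y → write x, move +1, go to p0
p0 | xx[z]z_   read z → write y, move +1, go to p0
p0 | xxy[z]_   read z → write y, move +1, go to p0
p0 | xxyy[_]   read _ → write x, move -1, go to p1
p1 | xxy[y]x
No transition is defined for (p1, y); M halts in state p1.

p1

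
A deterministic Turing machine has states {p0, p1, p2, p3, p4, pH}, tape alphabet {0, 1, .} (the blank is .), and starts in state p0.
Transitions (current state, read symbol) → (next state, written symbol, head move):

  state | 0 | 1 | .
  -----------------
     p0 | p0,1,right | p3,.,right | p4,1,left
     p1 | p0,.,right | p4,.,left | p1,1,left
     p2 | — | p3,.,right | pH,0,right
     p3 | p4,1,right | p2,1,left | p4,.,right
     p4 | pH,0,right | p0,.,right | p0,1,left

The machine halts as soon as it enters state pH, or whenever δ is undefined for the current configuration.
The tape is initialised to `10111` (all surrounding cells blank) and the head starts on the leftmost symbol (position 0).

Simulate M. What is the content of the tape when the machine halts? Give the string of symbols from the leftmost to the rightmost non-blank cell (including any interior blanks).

p0 | [1]0111   read 1 → write ., move right, go to p3
p3 | .[0]111   read 0 → write 1, move right, go to p4
p4 | .1[1]11   read 1 → write ., move right, go to p0
p0 | .1.[1]1   read 1 → write ., move right, go to p3
p3 | .1..[1]   read 1 → write 1, move left, go to p2
p2 | .1.[.]1   read . → write 0, move right, go to pH
pH | .1.0[1]
The non-blank tape span at halt is 1.01.

1.01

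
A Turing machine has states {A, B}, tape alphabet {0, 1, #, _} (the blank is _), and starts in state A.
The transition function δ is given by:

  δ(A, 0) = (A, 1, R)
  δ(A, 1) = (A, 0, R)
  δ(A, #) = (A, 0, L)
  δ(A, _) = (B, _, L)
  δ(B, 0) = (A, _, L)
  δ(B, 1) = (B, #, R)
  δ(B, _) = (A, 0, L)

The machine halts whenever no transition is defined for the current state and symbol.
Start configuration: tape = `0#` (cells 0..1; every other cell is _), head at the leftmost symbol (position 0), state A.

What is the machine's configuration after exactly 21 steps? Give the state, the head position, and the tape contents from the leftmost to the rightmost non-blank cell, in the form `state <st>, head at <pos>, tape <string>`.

A | [0]#___   read 0 → write 1, move R, go to A
A | 1[#]___   read # → write 0, move L, go to A
A | [1]0___   read 1 → write 0, move R, go to A
A | 0[0]___   read 0 → write 1, move R, go to A
A | 01[_]__   read _ → write _, move L, go to B
B | 0[1]___   read 1 → write #, move R, go to B
B | 0#[_]__   read _ → write 0, move L, go to A
A | 0[#]0__   read # → write 0, move L, go to A
A | [0]00__   read 0 → write 1, move R, go to A
A | 1[0]0__   read 0 → write 1, move R, go to A
A | 11[0]__   read 0 → write 1, move R, go to A
A | 111[_]_   read _ → write _, move L, go to B
B | 11[1]__   read 1 → write #, move R, go to B
B | 11#[_]_   read _ → write 0, move L, go to A
A | 11[#]0_   read # → write 0, move L, go to A
A | 1[1]00_   read 1 → write 0, move R, go to A
A | 10[0]0_   read 0 → write 1, move R, go to A
A | 101[0]_   read 0 → write 1, move R, go to A
A | 1011[_]   read _ → write _, move L, go to B
B | 101[1]_   read 1 → write #, move R, go to B
B | 101#[_]   read _ → write 0, move L, go to A
A | 101[#]0
After 21 steps: state A, head at 3, tape 101#0.

state A, head at 3, tape 101#0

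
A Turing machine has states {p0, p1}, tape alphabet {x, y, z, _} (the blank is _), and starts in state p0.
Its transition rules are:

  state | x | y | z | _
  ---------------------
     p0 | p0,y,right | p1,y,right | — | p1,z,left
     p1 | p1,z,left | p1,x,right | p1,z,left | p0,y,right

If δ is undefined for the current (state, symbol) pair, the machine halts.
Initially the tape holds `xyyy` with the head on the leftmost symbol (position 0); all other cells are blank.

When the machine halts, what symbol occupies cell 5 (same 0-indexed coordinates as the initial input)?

z

p0 | _[x]yyy__   read x → write y, move right, go to p0
p0 | _y[y]yy__   read y → write y, move right, go to p1
p1 | _yy[y]y__   read y → write x, move right, go to p1
p1 | _yyx[y]__   read y → write x, move right, go to p1
p1 | _yyxx[_]_   read _ → write y, move right, go to p0
p0 | _yyxxy[_]   read _ → write z, move left, go to p1
p1 | _yyxx[y]z   read y → write x, move right, go to p1
p1 | _yyxxx[z]   read z → write z, move left, go to p1
p1 | _yyxx[x]z   read x → write z, move left, go to p1
p1 | _yyx[x]zz   read x → write z, move left, go to p1
p1 | _yy[x]zzz   read x → write z, move left, go to p1
p1 | _y[y]zzzz   read y → write x, move right, go to p1
p1 | _yx[z]zzz   read z → write z, move left, go to p1
p1 | _y[x]zzzz   read x → write z, move left, go to p1
p1 | _[y]zzzzz   read y → write x, move right, go to p1
p1 | _x[z]zzzz   read z → write z, move left, go to p1
p1 | _[x]zzzzz   read x → write z, move left, go to p1
p1 | [_]zzzzzz   read _ → write y, move right, go to p0
p0 | y[z]zzzzz
Cell 5 holds z when M halts.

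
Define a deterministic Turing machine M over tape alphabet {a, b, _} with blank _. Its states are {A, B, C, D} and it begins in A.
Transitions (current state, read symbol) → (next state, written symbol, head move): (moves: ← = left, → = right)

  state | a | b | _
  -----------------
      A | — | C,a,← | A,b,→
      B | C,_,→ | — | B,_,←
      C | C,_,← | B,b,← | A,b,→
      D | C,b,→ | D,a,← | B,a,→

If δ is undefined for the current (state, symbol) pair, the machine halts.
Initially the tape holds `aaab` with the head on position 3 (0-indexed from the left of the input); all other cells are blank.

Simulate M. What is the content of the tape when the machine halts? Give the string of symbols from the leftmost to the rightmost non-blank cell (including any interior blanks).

bbbba

A | _aaa[b]   read b → write a, move ←, go to C
C | _aa[a]a   read a → write _, move ←, go to C
C | _a[a]_a   read a → write _, move ←, go to C
C | _[a]__a   read a → write _, move ←, go to C
C | [_]___a   read _ → write b, move →, go to A
A | b[_]__a   read _ → write b, move →, go to A
A | bb[_]_a   read _ → write b, move →, go to A
A | bbb[_]a   read _ → write b, move →, go to A
A | bbbb[a]
The non-blank tape span at halt is bbbba.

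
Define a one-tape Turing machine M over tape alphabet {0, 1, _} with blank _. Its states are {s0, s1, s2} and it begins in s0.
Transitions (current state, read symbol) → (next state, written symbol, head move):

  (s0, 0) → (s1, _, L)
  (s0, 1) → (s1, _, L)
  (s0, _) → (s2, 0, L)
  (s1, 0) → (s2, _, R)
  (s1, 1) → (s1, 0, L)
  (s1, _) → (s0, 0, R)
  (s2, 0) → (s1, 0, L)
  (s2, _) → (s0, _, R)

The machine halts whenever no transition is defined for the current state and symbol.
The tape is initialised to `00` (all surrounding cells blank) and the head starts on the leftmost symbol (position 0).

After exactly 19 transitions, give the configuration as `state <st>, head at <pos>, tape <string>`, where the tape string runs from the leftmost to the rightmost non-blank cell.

state=s0 head=0 tape=__[0]0   (s0,0)→(s1,_,L)
state=s1 head=-1 tape=_[_]_0   (s1,_)→(s0,0,R)
state=s0 head=0 tape=_0[_]0   (s0,_)→(s2,0,L)
state=s2 head=-1 tape=_[0]00   (s2,0)→(s1,0,L)
state=s1 head=-2 tape=[_]000   (s1,_)→(s0,0,R)
state=s0 head=-1 tape=0[0]00   (s0,0)→(s1,_,L)
state=s1 head=-2 tape=[0]_00   (s1,0)→(s2,_,R)
state=s2 head=-1 tape=_[_]00   (s2,_)→(s0,_,R)
state=s0 head=0 tape=__[0]0   (s0,0)→(s1,_,L)
state=s1 head=-1 tape=_[_]_0   (s1,_)→(s0,0,R)
state=s0 head=0 tape=_0[_]0   (s0,_)→(s2,0,L)
state=s2 head=-1 tape=_[0]00   (s2,0)→(s1,0,L)
state=s1 head=-2 tape=[_]000   (s1,_)→(s0,0,R)
state=s0 head=-1 tape=0[0]00   (s0,0)→(s1,_,L)
state=s1 head=-2 tape=[0]_00   (s1,0)→(s2,_,R)
state=s2 head=-1 tape=_[_]00   (s2,_)→(s0,_,R)
state=s0 head=0 tape=__[0]0   (s0,0)→(s1,_,L)
state=s1 head=-1 tape=_[_]_0   (s1,_)→(s0,0,R)
state=s0 head=0 tape=_0[_]0   (s0,_)→(s2,0,L)
state=s2 head=-1 tape=_[0]00
After 19 steps: state s2, head at -1, tape 000.

state s2, head at -1, tape 000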